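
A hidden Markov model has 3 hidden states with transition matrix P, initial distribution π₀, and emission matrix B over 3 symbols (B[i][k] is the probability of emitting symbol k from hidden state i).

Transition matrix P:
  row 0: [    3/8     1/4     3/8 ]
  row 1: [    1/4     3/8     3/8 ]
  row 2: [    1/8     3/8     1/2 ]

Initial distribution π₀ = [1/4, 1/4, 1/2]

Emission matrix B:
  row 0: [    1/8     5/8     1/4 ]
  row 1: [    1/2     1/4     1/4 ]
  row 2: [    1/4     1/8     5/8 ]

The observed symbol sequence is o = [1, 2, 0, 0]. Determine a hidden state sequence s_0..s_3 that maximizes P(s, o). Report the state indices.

path = [0, 2, 1, 1]

t=0: δ = [1.562e-01, 6.250e-02, 6.250e-02]  (obs o_0=1)
t=1: δ = [1.465e-02, 9.766e-03, 3.662e-02]  ψ = [0, 0, 0]  (obs o_1=2)
t=2: δ = [6.866e-04, 6.866e-03, 4.578e-03]  ψ = [0, 2, 2]  (obs o_2=0)
t=3: δ = [2.146e-04, 1.287e-03, 6.437e-04]  ψ = [1, 1, 1]  (obs o_3=0)
backtrack: best end state = 1; path = [0, 2, 1, 1]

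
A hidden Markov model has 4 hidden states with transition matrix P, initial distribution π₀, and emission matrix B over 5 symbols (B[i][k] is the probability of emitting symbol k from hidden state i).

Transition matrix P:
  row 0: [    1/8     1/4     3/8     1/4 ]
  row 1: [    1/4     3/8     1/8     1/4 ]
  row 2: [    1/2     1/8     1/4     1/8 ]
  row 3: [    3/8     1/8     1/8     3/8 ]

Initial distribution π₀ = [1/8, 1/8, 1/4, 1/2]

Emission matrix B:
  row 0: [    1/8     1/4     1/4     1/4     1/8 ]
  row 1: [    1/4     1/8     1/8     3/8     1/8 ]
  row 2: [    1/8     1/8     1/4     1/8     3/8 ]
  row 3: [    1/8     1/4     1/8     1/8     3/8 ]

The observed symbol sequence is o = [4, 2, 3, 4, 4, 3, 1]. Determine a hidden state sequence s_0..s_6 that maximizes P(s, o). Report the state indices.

t=0: δ = [1.562e-02, 1.562e-02, 9.375e-02, 1.875e-01]  (obs o_0=4)
t=1: δ = [1.758e-02, 2.930e-03, 5.859e-03, 8.789e-03]  ψ = [3, 3, 2, 3]  (obs o_1=2)
t=2: δ = [8.240e-04, 1.648e-03, 8.240e-04, 5.493e-04]  ψ = [3, 0, 0, 0]  (obs o_2=3)
t=3: δ = [5.150e-05, 7.725e-05, 1.159e-04, 1.545e-04]  ψ = [1, 1, 0, 1]  (obs o_3=4)
t=4: δ = [7.242e-06, 3.621e-06, 1.086e-05, 2.173e-05]  ψ = [2, 1, 2, 3]  (obs o_4=4)
t=5: δ = [2.037e-06, 1.018e-06, 3.395e-07, 1.018e-06]  ψ = [3, 3, 0, 3]  (obs o_5=3)
t=6: δ = [9.548e-08, 6.365e-08, 9.548e-08, 1.273e-07]  ψ = [3, 0, 0, 0]  (obs o_6=1)
backtrack: best end state = 3; path = [3, 0, 1, 3, 3, 0, 3]

path = [3, 0, 1, 3, 3, 0, 3]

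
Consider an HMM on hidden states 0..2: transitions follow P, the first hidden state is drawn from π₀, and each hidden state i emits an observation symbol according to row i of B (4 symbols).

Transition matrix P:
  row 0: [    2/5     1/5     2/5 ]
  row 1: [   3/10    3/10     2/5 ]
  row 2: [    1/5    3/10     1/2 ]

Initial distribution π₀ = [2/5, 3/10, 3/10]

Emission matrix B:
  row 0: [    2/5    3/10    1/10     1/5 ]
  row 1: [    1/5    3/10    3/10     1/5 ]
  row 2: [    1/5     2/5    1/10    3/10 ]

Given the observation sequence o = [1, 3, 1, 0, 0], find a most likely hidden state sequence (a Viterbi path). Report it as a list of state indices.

path = [2, 2, 2, 0, 0]

t=0: δ = [1.200e-01, 9.000e-02, 1.200e-01]  (obs o_0=1)
t=1: δ = [9.600e-03, 7.200e-03, 1.800e-02]  ψ = [0, 2, 2]  (obs o_1=3)
t=2: δ = [1.152e-03, 1.620e-03, 3.600e-03]  ψ = [0, 2, 2]  (obs o_2=1)
t=3: δ = [2.880e-04, 2.160e-04, 3.600e-04]  ψ = [2, 2, 2]  (obs o_3=0)
t=4: δ = [4.608e-05, 2.160e-05, 3.600e-05]  ψ = [0, 2, 2]  (obs o_4=0)
backtrack: best end state = 0; path = [2, 2, 2, 0, 0]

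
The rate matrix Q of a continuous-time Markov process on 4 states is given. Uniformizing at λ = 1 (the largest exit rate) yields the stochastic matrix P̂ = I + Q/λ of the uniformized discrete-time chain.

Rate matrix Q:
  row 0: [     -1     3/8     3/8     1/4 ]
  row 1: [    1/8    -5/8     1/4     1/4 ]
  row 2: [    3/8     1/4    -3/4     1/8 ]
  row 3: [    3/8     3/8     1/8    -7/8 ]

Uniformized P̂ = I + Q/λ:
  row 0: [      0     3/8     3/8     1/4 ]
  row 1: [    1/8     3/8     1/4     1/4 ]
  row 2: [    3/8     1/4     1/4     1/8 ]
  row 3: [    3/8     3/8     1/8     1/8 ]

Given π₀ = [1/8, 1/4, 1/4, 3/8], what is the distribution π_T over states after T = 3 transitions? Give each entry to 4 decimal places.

π = [0.2170, 0.3423, 0.2485, 0.1921]

t=0: π = [0.1250, 0.2500, 0.2500, 0.3750]
t=1: π = [0.2656, 0.3438, 0.2188, 0.1719]
t=2: π = [0.1895, 0.3477, 0.2617, 0.2012]
t=3: π = [0.2170, 0.3423, 0.2485, 0.1921]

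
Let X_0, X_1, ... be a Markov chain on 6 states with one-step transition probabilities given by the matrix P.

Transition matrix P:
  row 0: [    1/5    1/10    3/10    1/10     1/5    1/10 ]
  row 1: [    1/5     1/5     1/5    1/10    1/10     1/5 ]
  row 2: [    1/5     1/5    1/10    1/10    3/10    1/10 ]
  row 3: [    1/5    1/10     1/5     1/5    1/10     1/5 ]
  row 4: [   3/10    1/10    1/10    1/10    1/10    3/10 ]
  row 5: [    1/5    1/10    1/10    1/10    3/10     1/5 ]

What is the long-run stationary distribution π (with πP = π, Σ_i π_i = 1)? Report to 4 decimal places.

Balance equations π_j = Σ_i π_i·P[i][j]:
  π_0 = 1/5·π_0 + 1/5·π_1 + 1/5·π_2 + 1/5·π_3 + 3/10·π_4 + 1/5·π_5
  π_1 = 1/10·π_0 + 1/5·π_1 + 1/5·π_2 + 1/10·π_3 + 1/10·π_4 + 1/10·π_5
  π_2 = 3/10·π_0 + 1/5·π_1 + 1/10·π_2 + 1/5·π_3 + 1/10·π_4 + 1/10·π_5
  π_3 = 1/10·π_0 + 1/10·π_1 + 1/10·π_2 + 1/5·π_3 + 1/10·π_4 + 1/10·π_5
  π_4 = 1/5·π_0 + 1/10·π_1 + 3/10·π_2 + 1/10·π_3 + 1/10·π_4 + 3/10·π_5
  normalize: π_0 + π_1 + π_2 + π_3 + π_4 + π_5 = 1
Solving the linear system gives exactly π = [787/3591, 466/3591, 67/399, 1/9, 688/3591, 24/133].

π = [0.2192, 0.1298, 0.1679, 0.1111, 0.1916, 0.1805]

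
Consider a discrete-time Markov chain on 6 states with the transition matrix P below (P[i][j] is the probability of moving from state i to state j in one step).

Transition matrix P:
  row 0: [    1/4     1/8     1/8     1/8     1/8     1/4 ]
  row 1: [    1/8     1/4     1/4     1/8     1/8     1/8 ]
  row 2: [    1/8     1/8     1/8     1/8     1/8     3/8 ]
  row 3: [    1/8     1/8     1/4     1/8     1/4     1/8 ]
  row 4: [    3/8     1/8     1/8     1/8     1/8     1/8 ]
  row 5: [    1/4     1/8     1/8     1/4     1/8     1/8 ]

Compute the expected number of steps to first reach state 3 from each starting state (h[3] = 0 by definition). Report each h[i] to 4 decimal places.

First-step conditioning: h[3] = 0; for i ≠ 3, h[i] = 1 + Σ_k P[i][k]·h[k].
  h[0] = 1 + 1/4·h[0] + 1/8·h[1] + 1/8·h[2] + 1/8·h[4] + 1/4·h[5]
  h[1] = 1 + 1/8·h[0] + 1/4·h[1] + 1/4·h[2] + 1/8·h[4] + 1/8·h[5]
  h[2] = 1 + 1/8·h[0] + 1/8·h[1] + 1/8·h[2] + 1/8·h[4] + 3/8·h[5]
  h[4] = 1 + 3/8·h[0] + 1/8·h[1] + 1/8·h[2] + 1/8·h[4] + 1/8·h[5]
  h[5] = 1 + 1/4·h[0] + 1/8·h[1] + 1/8·h[2] + 1/8·h[4] + 1/8·h[5]
Solving the 5×5 linear system over states ≠ 3 gives exactly h = [192/29, 584/87, 568/87, 0, 584/87, 512/87] (h[3] = 0 is the target).

h = [6.6207, 6.7126, 6.5287, 0.0000, 6.7126, 5.8851]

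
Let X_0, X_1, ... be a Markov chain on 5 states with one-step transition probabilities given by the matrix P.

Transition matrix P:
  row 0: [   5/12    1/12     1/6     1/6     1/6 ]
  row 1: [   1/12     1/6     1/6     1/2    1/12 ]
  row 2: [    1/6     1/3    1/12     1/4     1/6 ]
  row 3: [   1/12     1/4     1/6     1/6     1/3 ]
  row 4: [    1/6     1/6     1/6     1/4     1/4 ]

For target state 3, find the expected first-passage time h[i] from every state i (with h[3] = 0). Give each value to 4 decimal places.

First-step conditioning: h[3] = 0; for i ≠ 3, h[i] = 1 + Σ_k P[i][k]·h[k].
  h[0] = 1 + 5/12·h[0] + 1/12·h[1] + 1/6·h[2] + 1/6·h[4]
  h[1] = 1 + 1/12·h[0] + 1/6·h[1] + 1/6·h[2] + 1/12·h[4]
  h[2] = 1 + 1/6·h[0] + 1/3·h[1] + 1/12·h[2] + 1/6·h[4]
  h[4] = 1 + 1/6·h[0] + 1/6·h[1] + 1/6·h[2] + 1/4·h[4]
Solving the 4×4 linear system over states ≠ 3 gives exactly h = [6344/1541, 4108/1541, 5340/1541, 0, 5564/1541] (h[3] = 0 is the target).

h = [4.1168, 2.6658, 3.4653, 0.0000, 3.6106]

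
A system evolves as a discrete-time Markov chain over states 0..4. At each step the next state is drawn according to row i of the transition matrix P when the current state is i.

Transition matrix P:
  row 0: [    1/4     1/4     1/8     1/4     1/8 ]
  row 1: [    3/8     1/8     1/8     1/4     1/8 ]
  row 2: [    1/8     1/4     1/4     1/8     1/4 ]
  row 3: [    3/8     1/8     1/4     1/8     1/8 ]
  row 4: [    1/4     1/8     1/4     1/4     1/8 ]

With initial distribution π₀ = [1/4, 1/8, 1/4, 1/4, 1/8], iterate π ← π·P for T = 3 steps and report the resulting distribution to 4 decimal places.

t=0: π = [0.2500, 0.1250, 0.2500, 0.2500, 0.1250]
t=1: π = [0.2656, 0.1875, 0.2031, 0.1875, 0.1563]
t=2: π = [0.2715, 0.1836, 0.1934, 0.2012, 0.1504]
t=3: π = [0.2739, 0.1831, 0.1931, 0.2007, 0.1492]

π = [0.2739, 0.1831, 0.1931, 0.2007, 0.1492]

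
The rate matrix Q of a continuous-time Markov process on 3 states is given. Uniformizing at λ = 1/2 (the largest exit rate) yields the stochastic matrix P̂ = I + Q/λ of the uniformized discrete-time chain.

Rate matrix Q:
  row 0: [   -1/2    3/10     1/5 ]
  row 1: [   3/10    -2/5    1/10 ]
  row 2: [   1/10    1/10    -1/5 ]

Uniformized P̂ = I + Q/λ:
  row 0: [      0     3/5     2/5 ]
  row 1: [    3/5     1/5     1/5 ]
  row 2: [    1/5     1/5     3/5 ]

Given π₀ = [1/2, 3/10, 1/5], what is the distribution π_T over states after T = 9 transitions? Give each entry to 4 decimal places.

π = [0.2689, 0.3080, 0.4231]

t=0: π = [0.5000, 0.3000, 0.2000]
t=1: π = [0.2200, 0.4000, 0.3800]
t=2: π = [0.3160, 0.2880, 0.3960]
t=3: π = [0.2520, 0.3264, 0.4216]
t=4: π = [0.2802, 0.3008, 0.4190]
t=5: π = [0.2643, 0.3121, 0.4236]
t=6: π = [0.2720, 0.3057, 0.4223]
t=7: π = [0.2679, 0.3088, 0.4233]
t=8: π = [0.2699, 0.3072, 0.4229]
t=9: π = [0.2689, 0.3080, 0.4231]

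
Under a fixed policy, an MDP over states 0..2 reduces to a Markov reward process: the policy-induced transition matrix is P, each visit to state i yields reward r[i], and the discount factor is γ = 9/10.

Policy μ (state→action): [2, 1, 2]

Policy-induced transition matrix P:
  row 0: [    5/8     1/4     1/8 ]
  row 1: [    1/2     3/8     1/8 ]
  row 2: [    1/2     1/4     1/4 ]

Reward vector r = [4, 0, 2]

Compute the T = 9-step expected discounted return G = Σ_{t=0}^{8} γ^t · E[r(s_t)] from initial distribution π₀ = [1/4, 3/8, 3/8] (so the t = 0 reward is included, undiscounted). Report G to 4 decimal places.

t=0: π = [0.2500, 0.3750, 0.3750], E[r] = 1.7500, γ^t·E[r] = 1.750000, running G = 1.750000
t=1: π = [0.5313, 0.2969, 0.1719], E[r] = 2.4688, γ^t·E[r] = 2.221875, running G = 3.971875
t=2: π = [0.5664, 0.2871, 0.1465], E[r] = 2.5586, γ^t·E[r] = 2.072461, running G = 6.044336
t=3: π = [0.5708, 0.2859, 0.1433], E[r] = 2.5698, γ^t·E[r] = 1.873402, running G = 7.917738
t=4: π = [0.5714, 0.2857, 0.1429], E[r] = 2.5712, γ^t·E[r] = 1.686983, running G = 9.604721
t=5: π = [0.5714, 0.2857, 0.1429], E[r] = 2.5714, γ^t·E[r] = 1.518388, running G = 11.123109
t=6: π = [0.5714, 0.2857, 0.1429], E[r] = 2.5714, γ^t·E[r] = 1.366561, running G = 12.489669
t=7: π = [0.5714, 0.2857, 0.1429], E[r] = 2.5714, γ^t·E[r] = 1.229906, running G = 13.719576
t=8: π = [0.5714, 0.2857, 0.1429], E[r] = 2.5714, γ^t·E[r] = 1.106916, running G = 14.826491

G = 14.8265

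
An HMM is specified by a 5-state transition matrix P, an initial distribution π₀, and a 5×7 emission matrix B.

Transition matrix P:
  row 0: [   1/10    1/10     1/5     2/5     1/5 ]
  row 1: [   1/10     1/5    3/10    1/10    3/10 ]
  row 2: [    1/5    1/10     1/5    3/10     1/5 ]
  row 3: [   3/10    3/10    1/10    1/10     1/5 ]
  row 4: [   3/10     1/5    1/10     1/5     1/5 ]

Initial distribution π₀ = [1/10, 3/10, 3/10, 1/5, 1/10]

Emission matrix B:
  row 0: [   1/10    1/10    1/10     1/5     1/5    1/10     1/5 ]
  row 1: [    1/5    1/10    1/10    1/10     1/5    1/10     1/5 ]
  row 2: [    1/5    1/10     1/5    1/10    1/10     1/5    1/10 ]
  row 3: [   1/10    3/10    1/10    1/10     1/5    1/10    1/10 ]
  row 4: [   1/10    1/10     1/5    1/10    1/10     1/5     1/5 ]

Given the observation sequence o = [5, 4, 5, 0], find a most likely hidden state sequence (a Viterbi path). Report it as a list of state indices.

path = [2, 3, 1, 2]

t=0: δ = [1.000e-02, 3.000e-02, 6.000e-02, 2.000e-02, 2.000e-02]  (obs o_0=5)
t=1: δ = [2.400e-03, 1.200e-03, 1.200e-03, 3.600e-03, 1.200e-03]  ψ = [2, 1, 2, 2, 2]  (obs o_1=4)
t=2: δ = [1.080e-04, 1.080e-04, 9.600e-05, 9.600e-05, 1.440e-04]  ψ = [3, 3, 0, 0, 3]  (obs o_2=5)
t=3: δ = [4.320e-06, 5.760e-06, 6.480e-06, 4.320e-06, 3.240e-06]  ψ = [4, 3, 1, 0, 1]  (obs o_3=0)
backtrack: best end state = 2; path = [2, 3, 1, 2]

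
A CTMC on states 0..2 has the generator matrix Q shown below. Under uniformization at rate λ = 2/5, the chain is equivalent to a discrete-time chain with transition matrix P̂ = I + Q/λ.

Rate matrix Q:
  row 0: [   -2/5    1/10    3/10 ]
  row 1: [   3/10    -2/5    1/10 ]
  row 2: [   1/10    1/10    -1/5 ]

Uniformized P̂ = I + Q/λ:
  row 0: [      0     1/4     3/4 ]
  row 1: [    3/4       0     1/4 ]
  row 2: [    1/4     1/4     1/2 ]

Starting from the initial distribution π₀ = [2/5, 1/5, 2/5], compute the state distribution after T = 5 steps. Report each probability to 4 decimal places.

t=0: π = [0.4000, 0.2000, 0.4000]
t=1: π = [0.2500, 0.2000, 0.5500]
t=2: π = [0.2875, 0.2000, 0.5125]
t=3: π = [0.2781, 0.2000, 0.5219]
t=4: π = [0.2805, 0.2000, 0.5195]
t=5: π = [0.2799, 0.2000, 0.5201]

π = [0.2799, 0.2000, 0.5201]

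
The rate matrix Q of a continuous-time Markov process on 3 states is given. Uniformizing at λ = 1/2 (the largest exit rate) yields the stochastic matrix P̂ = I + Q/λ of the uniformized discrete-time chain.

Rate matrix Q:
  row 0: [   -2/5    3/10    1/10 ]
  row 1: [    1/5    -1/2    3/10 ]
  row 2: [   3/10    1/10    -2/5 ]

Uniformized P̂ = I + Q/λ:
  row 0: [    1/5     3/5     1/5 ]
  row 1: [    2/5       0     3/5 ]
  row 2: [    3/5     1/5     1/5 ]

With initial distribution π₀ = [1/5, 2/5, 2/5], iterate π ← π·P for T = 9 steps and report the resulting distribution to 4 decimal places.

π = [0.3864, 0.2954, 0.3182]

t=0: π = [0.2000, 0.4000, 0.4000]
t=1: π = [0.4400, 0.2000, 0.3600]
t=2: π = [0.3840, 0.3360, 0.2800]
t=3: π = [0.3792, 0.2864, 0.3344]
t=4: π = [0.3910, 0.2944, 0.3146]
t=5: π = [0.3847, 0.2975, 0.3178]
t=6: π = [0.3866, 0.2944, 0.3190]
t=7: π = [0.3865, 0.2958, 0.3177]
t=8: π = [0.3863, 0.2954, 0.3183]
t=9: π = [0.3864, 0.2954, 0.3182]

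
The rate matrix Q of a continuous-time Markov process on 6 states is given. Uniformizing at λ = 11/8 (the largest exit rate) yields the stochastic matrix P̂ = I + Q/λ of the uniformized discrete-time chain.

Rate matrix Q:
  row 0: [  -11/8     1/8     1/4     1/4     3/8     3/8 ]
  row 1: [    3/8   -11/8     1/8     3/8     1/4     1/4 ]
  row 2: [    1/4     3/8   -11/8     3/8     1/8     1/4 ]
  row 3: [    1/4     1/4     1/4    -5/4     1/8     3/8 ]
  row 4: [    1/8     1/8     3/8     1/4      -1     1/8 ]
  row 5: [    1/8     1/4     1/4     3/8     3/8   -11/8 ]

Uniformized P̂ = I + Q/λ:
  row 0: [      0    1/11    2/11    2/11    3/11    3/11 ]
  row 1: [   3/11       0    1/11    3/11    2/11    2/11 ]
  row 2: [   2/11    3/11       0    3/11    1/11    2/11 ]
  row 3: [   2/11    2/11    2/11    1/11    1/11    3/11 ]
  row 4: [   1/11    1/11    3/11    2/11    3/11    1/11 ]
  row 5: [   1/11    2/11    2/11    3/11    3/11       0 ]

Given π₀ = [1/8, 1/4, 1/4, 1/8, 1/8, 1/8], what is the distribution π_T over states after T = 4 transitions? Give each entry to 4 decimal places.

t=0: π = [0.1250, 0.2500, 0.2500, 0.1250, 0.1250, 0.1250]
t=1: π = [0.1591, 0.1364, 0.1250, 0.2273, 0.1818, 0.1705]
t=2: π = [0.1333, 0.1374, 0.1632, 0.2004, 0.1963, 0.1694]
t=3: π = [0.1368, 0.1417, 0.1575, 0.2063, 0.1941, 0.1635]
t=4: π = [0.1373, 0.1403, 0.1579, 0.2051, 0.1937, 0.1656]

π = [0.1373, 0.1403, 0.1579, 0.2051, 0.1937, 0.1656]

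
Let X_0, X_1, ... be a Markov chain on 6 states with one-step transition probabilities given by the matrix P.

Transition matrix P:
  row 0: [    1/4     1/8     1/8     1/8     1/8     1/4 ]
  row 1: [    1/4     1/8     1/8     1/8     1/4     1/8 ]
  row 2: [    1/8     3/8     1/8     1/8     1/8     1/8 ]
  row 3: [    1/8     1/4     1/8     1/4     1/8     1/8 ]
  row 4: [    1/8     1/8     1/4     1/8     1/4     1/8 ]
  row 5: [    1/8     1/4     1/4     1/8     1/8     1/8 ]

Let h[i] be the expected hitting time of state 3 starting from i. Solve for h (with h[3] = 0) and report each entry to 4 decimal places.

First-step conditioning: h[3] = 0; for i ≠ 3, h[i] = 1 + Σ_k P[i][k]·h[k].
  h[0] = 1 + 1/4·h[0] + 1/8·h[1] + 1/8·h[2] + 1/8·h[4] + 1/4·h[5]
  h[1] = 1 + 1/4·h[0] + 1/8·h[1] + 1/8·h[2] + 1/4·h[4] + 1/8·h[5]
  h[2] = 1 + 1/8·h[0] + 3/8·h[1] + 1/8·h[2] + 1/8·h[4] + 1/8·h[5]
  h[4] = 1 + 1/8·h[0] + 1/8·h[1] + 1/4·h[2] + 1/4·h[4] + 1/8·h[5]
  h[5] = 1 + 1/8·h[0] + 1/4·h[1] + 1/4·h[2] + 1/8·h[4] + 1/8·h[5]
Solving the 5×5 linear system over states ≠ 3 gives exactly h = [8, 8, 8, 0, 8, 8] (h[3] = 0 is the target).

h = [8.0000, 8.0000, 8.0000, 0.0000, 8.0000, 8.0000]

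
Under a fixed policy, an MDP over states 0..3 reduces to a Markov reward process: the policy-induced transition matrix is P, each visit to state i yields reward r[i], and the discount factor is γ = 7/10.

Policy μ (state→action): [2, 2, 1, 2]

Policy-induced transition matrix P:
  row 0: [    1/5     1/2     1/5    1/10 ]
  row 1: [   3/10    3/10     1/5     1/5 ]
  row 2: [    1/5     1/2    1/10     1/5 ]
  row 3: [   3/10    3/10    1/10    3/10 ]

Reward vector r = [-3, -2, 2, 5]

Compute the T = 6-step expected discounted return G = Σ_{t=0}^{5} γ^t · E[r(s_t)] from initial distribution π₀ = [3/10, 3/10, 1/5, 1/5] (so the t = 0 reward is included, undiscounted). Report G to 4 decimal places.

G = -0.5990

t=0: π = [0.3000, 0.3000, 0.2000, 0.2000], E[r] = -0.1000, γ^t·E[r] = -0.100000, running G = -0.100000
t=1: π = [0.2500, 0.4000, 0.1600, 0.1900], E[r] = -0.2800, γ^t·E[r] = -0.196000, running G = -0.296000
t=2: π = [0.2590, 0.3820, 0.1650, 0.1940], E[r] = -0.2410, γ^t·E[r] = -0.118090, running G = -0.414090
t=3: π = [0.2576, 0.3848, 0.1641, 0.1935], E[r] = -0.2467, γ^t·E[r] = -0.084618, running G = -0.498708
t=4: π = [0.2578, 0.3843, 0.1642, 0.1936], E[r] = -0.2457, γ^t·E[r] = -0.059002, running G = -0.557710
t=5: π = [0.2578, 0.3844, 0.1642, 0.1936], E[r] = -0.2459, γ^t·E[r] = -0.041327, running G = -0.599038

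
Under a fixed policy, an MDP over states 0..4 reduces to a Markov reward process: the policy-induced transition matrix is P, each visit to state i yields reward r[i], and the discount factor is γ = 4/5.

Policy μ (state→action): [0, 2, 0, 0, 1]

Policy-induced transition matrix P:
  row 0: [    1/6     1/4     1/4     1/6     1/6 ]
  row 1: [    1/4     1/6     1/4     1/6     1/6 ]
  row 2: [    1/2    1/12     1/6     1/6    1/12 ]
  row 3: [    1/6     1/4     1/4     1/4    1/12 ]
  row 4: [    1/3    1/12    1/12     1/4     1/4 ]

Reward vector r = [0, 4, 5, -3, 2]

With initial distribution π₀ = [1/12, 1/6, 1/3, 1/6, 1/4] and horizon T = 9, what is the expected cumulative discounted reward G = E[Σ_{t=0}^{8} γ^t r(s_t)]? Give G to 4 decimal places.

t=0: π = [0.0833, 0.1667, 0.3333, 0.1667, 0.2500], E[r] = 2.3333, γ^t·E[r] = 2.333333, running G = 2.333333
t=1: π = [0.3333, 0.1389, 0.1806, 0.2014, 0.1458], E[r] = 1.1458, γ^t·E[r] = 0.916667, running G = 3.250000
t=2: π = [0.2627, 0.1840, 0.2106, 0.1956, 0.1470], E[r] = 1.4965, γ^t·E[r] = 0.957778, running G = 4.207778
t=3: π = [0.2767, 0.1751, 0.2079, 0.1952, 0.1451], E[r] = 1.4444, γ^t·E[r] = 0.739556, running G = 4.947333
t=4: π = [0.2747, 0.1766, 0.2085, 0.1950, 0.1452], E[r] = 1.4540, γ^t·E[r] = 0.595569, running G = 5.542902
t=5: π = [0.2751, 0.1763, 0.2084, 0.1950, 0.1451], E[r] = 1.4528, γ^t·E[r] = 0.476041, running G = 6.018944
t=6: π = [0.2750, 0.1764, 0.2084, 0.1950, 0.1451], E[r] = 1.4530, γ^t·E[r] = 0.380884, running G = 6.399827
t=7: π = [0.2750, 0.1764, 0.2084, 0.1950, 0.1451], E[r] = 1.4529, γ^t·E[r] = 0.304701, running G = 6.704528
t=8: π = [0.2750, 0.1764, 0.2084, 0.1950, 0.1451], E[r] = 1.4529, γ^t·E[r] = 0.243762, running G = 6.948290

G = 6.9483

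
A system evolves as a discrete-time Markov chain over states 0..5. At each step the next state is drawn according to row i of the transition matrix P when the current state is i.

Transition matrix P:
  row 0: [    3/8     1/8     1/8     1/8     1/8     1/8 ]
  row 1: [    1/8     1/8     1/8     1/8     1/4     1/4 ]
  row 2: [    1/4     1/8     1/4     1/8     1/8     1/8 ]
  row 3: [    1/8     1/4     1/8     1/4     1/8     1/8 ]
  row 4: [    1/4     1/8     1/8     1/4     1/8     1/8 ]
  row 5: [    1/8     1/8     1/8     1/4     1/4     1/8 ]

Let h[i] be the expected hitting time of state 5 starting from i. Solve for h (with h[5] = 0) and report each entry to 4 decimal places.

h = [6.9844, 6.1094, 6.9844, 6.8594, 6.9688, 0.0000]

First-step conditioning: h[5] = 0; for i ≠ 5, h[i] = 1 + Σ_k P[i][k]·h[k].
  h[0] = 1 + 3/8·h[0] + 1/8·h[1] + 1/8·h[2] + 1/8·h[3] + 1/8·h[4]
  h[1] = 1 + 1/8·h[0] + 1/8·h[1] + 1/8·h[2] + 1/8·h[3] + 1/4·h[4]
  h[2] = 1 + 1/4·h[0] + 1/8·h[1] + 1/4·h[2] + 1/8·h[3] + 1/8·h[4]
  h[3] = 1 + 1/8·h[0] + 1/4·h[1] + 1/8·h[2] + 1/4·h[3] + 1/8·h[4]
  h[4] = 1 + 1/4·h[0] + 1/8·h[1] + 1/8·h[2] + 1/4·h[3] + 1/8·h[4]
Solving the 5×5 linear system over states ≠ 5 gives exactly h = [447/64, 391/64, 447/64, 439/64, 223/32, 0] (h[5] = 0 is the target).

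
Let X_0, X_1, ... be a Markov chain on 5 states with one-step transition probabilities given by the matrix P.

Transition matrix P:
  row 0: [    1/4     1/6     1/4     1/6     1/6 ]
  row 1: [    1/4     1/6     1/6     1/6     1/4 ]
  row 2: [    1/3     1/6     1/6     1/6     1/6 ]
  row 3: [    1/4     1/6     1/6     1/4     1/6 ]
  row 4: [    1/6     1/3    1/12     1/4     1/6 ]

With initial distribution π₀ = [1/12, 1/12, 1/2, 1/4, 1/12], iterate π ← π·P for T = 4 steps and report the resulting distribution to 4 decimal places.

t=0: π = [0.0833, 0.0833, 0.5000, 0.2500, 0.0833]
t=1: π = [0.2847, 0.1806, 0.1667, 0.1944, 0.1736]
t=2: π = [0.2494, 0.1956, 0.1759, 0.1973, 0.1817]
t=3: π = [0.2495, 0.1970, 0.1723, 0.1983, 0.1830]
t=4: π = [0.2491, 0.1972, 0.1722, 0.1984, 0.1831]

π = [0.2491, 0.1972, 0.1722, 0.1984, 0.1831]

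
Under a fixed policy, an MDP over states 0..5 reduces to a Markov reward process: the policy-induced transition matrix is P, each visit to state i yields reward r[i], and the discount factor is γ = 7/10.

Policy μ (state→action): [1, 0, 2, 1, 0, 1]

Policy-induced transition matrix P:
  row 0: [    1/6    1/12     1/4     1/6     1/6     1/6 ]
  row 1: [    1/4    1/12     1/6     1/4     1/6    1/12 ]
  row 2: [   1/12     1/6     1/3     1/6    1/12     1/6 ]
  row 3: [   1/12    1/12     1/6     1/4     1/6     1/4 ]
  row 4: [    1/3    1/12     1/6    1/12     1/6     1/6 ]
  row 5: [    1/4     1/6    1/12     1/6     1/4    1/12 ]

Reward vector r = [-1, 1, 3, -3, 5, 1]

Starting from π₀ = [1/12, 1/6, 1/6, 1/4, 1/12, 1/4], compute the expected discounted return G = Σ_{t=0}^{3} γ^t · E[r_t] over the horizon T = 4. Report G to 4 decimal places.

G = 1.9522

t=0: π = [0.0833, 0.1667, 0.1667, 0.2500, 0.0833, 0.2500], E[r] = 0.5000, γ^t·E[r] = 0.500000, running G = 0.500000
t=1: π = [0.1806, 0.1181, 0.1806, 0.1944, 0.1736, 0.1528], E[r] = 0.9167, γ^t·E[r] = 0.641667, running G = 1.141667
t=2: π = [0.1869, 0.1111, 0.1991, 0.1782, 0.1644, 0.1603], E[r] = 0.9688, γ^t·E[r] = 0.474688, running G = 1.616354
t=3: π = [0.1852, 0.1133, 0.2021, 0.1771, 0.1634, 0.1589], E[r] = 0.9791, γ^t·E[r] = 0.335821, running G = 1.952175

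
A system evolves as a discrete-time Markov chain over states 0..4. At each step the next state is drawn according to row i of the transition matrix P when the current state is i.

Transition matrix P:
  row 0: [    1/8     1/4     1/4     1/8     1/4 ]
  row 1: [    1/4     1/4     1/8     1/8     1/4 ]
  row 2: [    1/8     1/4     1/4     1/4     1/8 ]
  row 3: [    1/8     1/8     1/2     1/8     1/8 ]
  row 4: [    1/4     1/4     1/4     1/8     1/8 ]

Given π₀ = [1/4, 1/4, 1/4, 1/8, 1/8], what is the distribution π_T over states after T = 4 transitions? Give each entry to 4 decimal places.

π = [0.1758, 0.2303, 0.2606, 0.1575, 0.1758]

t=0: π = [0.2500, 0.2500, 0.2500, 0.1250, 0.1250]
t=1: π = [0.1719, 0.2344, 0.2500, 0.1563, 0.1875]
t=2: π = [0.1777, 0.2305, 0.2598, 0.1563, 0.1758]
t=3: π = [0.1758, 0.2305, 0.2603, 0.1575, 0.1760]
t=4: π = [0.1758, 0.2303, 0.2606, 0.1575, 0.1758]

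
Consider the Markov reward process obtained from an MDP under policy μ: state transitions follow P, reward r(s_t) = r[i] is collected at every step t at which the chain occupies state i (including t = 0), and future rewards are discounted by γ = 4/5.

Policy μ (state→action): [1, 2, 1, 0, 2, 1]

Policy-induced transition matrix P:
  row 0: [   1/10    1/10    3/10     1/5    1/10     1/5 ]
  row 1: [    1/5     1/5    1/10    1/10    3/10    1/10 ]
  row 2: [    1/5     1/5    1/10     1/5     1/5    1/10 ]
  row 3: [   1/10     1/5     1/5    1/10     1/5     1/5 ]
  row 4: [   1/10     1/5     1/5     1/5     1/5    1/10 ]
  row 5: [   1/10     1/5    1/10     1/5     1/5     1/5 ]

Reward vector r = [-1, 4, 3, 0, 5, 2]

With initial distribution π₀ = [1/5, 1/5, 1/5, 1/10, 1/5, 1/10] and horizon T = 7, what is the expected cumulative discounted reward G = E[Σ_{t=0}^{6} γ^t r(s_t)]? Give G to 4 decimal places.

t=0: π = [0.2000, 0.2000, 0.2000, 0.1000, 0.2000, 0.1000], E[r] = 2.4000, γ^t·E[r] = 2.400000, running G = 2.400000
t=1: π = [0.1400, 0.1800, 0.1700, 0.1700, 0.2000, 0.1400], E[r] = 2.3700, γ^t·E[r] = 1.896000, running G = 4.296000
t=2: π = [0.1350, 0.1860, 0.1650, 0.1650, 0.2040, 0.1450], E[r] = 2.4140, γ^t·E[r] = 1.544960, running G = 5.840960
t=3: π = [0.1351, 0.1865, 0.1639, 0.1649, 0.2051, 0.1445], E[r] = 2.4171, γ^t·E[r] = 1.237555, running G = 7.078515
t=4: π = [0.1350, 0.1865, 0.1640, 0.1649, 0.2051, 0.1445], E[r] = 2.4176, γ^t·E[r] = 0.990241, running G = 8.068756
t=5: π = [0.1351, 0.1865, 0.1640, 0.1649, 0.2051, 0.1444], E[r] = 2.4176, γ^t·E[r] = 0.792183, running G = 8.860939
t=6: π = [0.1351, 0.1865, 0.1640, 0.1649, 0.2051, 0.1444], E[r] = 2.4176, γ^t·E[r] = 0.633748, running G = 9.494687

G = 9.4947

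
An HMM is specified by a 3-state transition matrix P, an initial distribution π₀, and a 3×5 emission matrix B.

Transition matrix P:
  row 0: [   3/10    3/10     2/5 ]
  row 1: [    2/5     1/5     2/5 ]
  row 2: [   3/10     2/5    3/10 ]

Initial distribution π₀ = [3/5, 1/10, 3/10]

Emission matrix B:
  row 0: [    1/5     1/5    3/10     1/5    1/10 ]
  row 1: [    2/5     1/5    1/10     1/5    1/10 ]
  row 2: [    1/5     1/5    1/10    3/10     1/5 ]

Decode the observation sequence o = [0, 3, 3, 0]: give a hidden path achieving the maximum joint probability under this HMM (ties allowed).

path = [0, 2, 2, 1]

t=0: δ = [1.200e-01, 4.000e-02, 6.000e-02]  (obs o_0=0)
t=1: δ = [7.200e-03, 7.200e-03, 1.440e-02]  ψ = [0, 0, 0]  (obs o_1=3)
t=2: δ = [8.640e-04, 1.152e-03, 1.296e-03]  ψ = [2, 2, 2]  (obs o_2=3)
t=3: δ = [9.216e-05, 2.074e-04, 9.216e-05]  ψ = [1, 2, 1]  (obs o_3=0)
backtrack: best end state = 1; path = [0, 2, 2, 1]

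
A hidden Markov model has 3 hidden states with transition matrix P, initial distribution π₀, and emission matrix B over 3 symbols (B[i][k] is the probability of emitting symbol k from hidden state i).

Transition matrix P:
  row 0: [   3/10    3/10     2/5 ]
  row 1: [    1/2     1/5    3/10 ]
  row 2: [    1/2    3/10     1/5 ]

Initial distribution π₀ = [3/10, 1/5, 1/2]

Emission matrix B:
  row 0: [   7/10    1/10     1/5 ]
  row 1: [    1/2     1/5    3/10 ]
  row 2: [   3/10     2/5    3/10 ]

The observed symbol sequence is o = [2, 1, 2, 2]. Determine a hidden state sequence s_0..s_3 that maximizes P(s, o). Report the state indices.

path = [2, 2, 0, 2]

t=0: δ = [6.000e-02, 6.000e-02, 1.500e-01]  (obs o_0=2)
t=1: δ = [7.500e-03, 9.000e-03, 1.200e-02]  ψ = [2, 2, 2]  (obs o_1=1)
t=2: δ = [1.200e-03, 1.080e-03, 9.000e-04]  ψ = [2, 2, 0]  (obs o_2=2)
t=3: δ = [1.080e-04, 1.080e-04, 1.440e-04]  ψ = [1, 0, 0]  (obs o_3=2)
backtrack: best end state = 2; path = [2, 2, 0, 2]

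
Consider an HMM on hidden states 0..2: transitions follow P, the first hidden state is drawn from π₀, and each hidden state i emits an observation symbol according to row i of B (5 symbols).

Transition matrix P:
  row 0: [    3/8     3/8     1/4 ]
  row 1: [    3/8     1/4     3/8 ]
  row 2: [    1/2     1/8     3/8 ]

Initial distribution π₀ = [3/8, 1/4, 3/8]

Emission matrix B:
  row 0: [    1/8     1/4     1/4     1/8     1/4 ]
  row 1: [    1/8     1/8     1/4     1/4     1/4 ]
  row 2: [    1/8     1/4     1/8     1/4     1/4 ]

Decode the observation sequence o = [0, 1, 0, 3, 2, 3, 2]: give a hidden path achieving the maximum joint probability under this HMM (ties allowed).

path = [2, 0, 1, 2, 0, 1, 0]

t=0: δ = [4.688e-02, 3.125e-02, 4.688e-02]  (obs o_0=0)
t=1: δ = [5.859e-03, 2.197e-03, 4.395e-03]  ψ = [2, 0, 2]  (obs o_1=1)
t=2: δ = [2.747e-04, 2.747e-04, 2.060e-04]  ψ = [0, 0, 2]  (obs o_2=0)
t=3: δ = [1.287e-05, 2.575e-05, 2.575e-05]  ψ = [0, 0, 1]  (obs o_3=3)
t=4: δ = [3.219e-06, 1.609e-06, 1.207e-06]  ψ = [2, 1, 1]  (obs o_4=2)
t=5: δ = [1.509e-07, 3.017e-07, 2.012e-07]  ψ = [0, 0, 0]  (obs o_5=3)
t=6: δ = [2.829e-08, 1.886e-08, 1.414e-08]  ψ = [1, 1, 1]  (obs o_6=2)
backtrack: best end state = 0; path = [2, 0, 1, 2, 0, 1, 0]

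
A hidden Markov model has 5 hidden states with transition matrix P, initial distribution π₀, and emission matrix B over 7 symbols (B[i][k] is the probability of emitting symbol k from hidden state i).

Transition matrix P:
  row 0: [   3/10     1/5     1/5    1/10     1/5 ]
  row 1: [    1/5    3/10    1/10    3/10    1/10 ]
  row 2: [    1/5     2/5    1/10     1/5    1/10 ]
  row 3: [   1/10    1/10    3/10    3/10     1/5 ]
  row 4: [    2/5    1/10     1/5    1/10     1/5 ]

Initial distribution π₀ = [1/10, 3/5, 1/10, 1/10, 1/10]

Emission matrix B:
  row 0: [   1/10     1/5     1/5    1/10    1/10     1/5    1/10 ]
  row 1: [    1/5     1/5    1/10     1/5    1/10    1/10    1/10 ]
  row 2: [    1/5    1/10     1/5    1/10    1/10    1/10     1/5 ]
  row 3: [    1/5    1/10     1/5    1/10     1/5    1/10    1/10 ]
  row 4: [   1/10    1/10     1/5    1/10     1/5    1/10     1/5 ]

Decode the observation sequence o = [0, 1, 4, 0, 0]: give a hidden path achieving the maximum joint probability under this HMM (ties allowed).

t=0: δ = [1.000e-02, 1.200e-01, 2.000e-02, 2.000e-02, 1.000e-02]  (obs o_0=0)
t=1: δ = [4.800e-03, 7.200e-03, 1.200e-03, 3.600e-03, 1.200e-03]  ψ = [1, 1, 1, 1, 1]  (obs o_1=1)
t=2: δ = [1.440e-04, 2.160e-04, 1.080e-04, 4.320e-04, 1.920e-04]  ψ = [0, 1, 3, 1, 0]  (obs o_2=4)
t=3: δ = [7.680e-06, 1.296e-05, 2.592e-05, 2.592e-05, 8.640e-06]  ψ = [4, 1, 3, 3, 3]  (obs o_3=0)
t=4: δ = [5.184e-07, 2.074e-06, 1.555e-06, 1.555e-06, 5.184e-07]  ψ = [2, 2, 3, 3, 3]  (obs o_4=0)
backtrack: best end state = 1; path = [1, 1, 3, 2, 1]

path = [1, 1, 3, 2, 1]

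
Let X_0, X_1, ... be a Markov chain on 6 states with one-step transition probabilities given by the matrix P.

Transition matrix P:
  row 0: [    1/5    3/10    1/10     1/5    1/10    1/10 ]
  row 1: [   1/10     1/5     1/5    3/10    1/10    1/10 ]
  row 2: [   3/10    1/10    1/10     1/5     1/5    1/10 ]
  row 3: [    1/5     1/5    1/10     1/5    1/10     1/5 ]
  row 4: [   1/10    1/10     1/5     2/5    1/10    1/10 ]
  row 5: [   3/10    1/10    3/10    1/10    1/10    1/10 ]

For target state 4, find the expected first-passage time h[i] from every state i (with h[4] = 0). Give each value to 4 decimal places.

First-step conditioning: h[4] = 0; for i ≠ 4, h[i] = 1 + Σ_k P[i][k]·h[k].
  h[0] = 1 + 1/5·h[0] + 3/10·h[1] + 1/10·h[2] + 1/5·h[3] + 1/10·h[5]
  h[1] = 1 + 1/10·h[0] + 1/5·h[1] + 1/5·h[2] + 3/10·h[3] + 1/10·h[5]
  h[2] = 1 + 3/10·h[0] + 1/10·h[1] + 1/10·h[2] + 1/5·h[3] + 1/10·h[5]
  h[3] = 1 + 1/5·h[0] + 1/5·h[1] + 1/10·h[2] + 1/5·h[3] + 1/5·h[5]
  h[5] = 1 + 3/10·h[0] + 1/10·h[1] + 3/10·h[2] + 1/10·h[3] + 1/10·h[5]
Solving the 5×5 linear system over states ≠ 4 gives exactly h = [114360/13091, 113330/13091, 103130/13091, 114260/13091, 0, 112330/13091] (h[4] = 0 is the target).

h = [8.7358, 8.6571, 7.8779, 8.7281, 0.0000, 8.5807]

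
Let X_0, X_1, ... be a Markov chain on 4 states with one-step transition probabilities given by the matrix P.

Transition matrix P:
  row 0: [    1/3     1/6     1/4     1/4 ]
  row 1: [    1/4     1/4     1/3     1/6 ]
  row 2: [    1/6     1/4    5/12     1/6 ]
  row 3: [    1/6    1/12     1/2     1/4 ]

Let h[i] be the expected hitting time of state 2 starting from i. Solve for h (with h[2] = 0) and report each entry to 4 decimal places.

h = [3.1006, 2.8876, 0.0000, 2.3432]

First-step conditioning: h[2] = 0; for i ≠ 2, h[i] = 1 + Σ_k P[i][k]·h[k].
  h[0] = 1 + 1/3·h[0] + 1/6·h[1] + 1/4·h[3]
  h[1] = 1 + 1/4·h[0] + 1/4·h[1] + 1/6·h[3]
  h[3] = 1 + 1/6·h[0] + 1/12·h[1] + 1/4·h[3]
Solving the 3×3 linear system over states ≠ 2 gives exactly h = [524/169, 488/169, 0, 396/169] (h[2] = 0 is the target).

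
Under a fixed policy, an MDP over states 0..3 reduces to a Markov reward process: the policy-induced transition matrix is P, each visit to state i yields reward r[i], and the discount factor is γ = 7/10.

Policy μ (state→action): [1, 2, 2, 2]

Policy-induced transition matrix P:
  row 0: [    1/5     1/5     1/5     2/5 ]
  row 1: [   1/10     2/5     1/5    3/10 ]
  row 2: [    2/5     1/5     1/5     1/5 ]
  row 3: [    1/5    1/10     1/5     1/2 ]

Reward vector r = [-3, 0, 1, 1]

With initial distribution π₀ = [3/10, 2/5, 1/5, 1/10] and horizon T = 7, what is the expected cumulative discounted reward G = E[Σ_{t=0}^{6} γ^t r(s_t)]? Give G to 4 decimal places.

G = -0.7547

t=0: π = [0.3000, 0.4000, 0.2000, 0.1000], E[r] = -0.6000, γ^t·E[r] = -0.600000, running G = -0.600000
t=1: π = [0.2000, 0.2700, 0.2000, 0.3300], E[r] = -0.0700, γ^t·E[r] = -0.049000, running G = -0.649000
t=2: π = [0.2130, 0.2210, 0.2000, 0.3660], E[r] = -0.0730, γ^t·E[r] = -0.035770, running G = -0.684770
t=3: π = [0.2179, 0.2076, 0.2000, 0.3745], E[r] = -0.0792, γ^t·E[r] = -0.027166, running G = -0.711936
t=4: π = [0.2192, 0.2041, 0.2000, 0.3767], E[r] = -0.0810, γ^t·E[r] = -0.019455, running G = -0.731391
t=5: π = [0.2196, 0.2031, 0.2000, 0.3773], E[r] = -0.0815, γ^t·E[r] = -0.013701, running G = -0.745091
t=6: π = [0.2197, 0.2029, 0.2000, 0.3774], E[r] = -0.0816, γ^t·E[r] = -0.009605, running G = -0.754697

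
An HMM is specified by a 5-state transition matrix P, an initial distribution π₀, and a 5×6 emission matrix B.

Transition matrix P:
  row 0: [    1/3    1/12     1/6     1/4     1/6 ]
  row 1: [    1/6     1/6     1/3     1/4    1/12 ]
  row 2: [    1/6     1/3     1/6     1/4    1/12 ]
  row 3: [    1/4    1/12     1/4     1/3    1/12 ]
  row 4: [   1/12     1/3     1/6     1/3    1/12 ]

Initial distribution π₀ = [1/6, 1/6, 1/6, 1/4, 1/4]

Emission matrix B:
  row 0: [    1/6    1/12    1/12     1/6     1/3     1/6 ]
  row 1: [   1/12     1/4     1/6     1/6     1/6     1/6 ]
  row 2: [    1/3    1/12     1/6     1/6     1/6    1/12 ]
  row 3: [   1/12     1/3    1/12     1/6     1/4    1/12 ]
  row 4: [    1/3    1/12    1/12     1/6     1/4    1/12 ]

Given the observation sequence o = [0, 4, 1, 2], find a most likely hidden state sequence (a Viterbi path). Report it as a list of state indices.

t=0: δ = [2.778e-02, 1.389e-02, 5.556e-02, 2.083e-02, 8.333e-02]  (obs o_0=0)
t=1: δ = [3.086e-03, 4.630e-03, 2.315e-03, 6.944e-03, 1.736e-03]  ψ = [0, 4, 4, 4, 4]  (obs o_1=4)
t=2: δ = [1.447e-04, 1.929e-04, 1.447e-04, 7.716e-04, 4.823e-05]  ψ = [3, 1, 3, 3, 3]  (obs o_2=1)
t=3: δ = [1.608e-05, 1.072e-05, 3.215e-05, 2.143e-05, 5.358e-06]  ψ = [3, 3, 3, 3, 3]  (obs o_3=2)
backtrack: best end state = 2; path = [4, 3, 3, 2]

path = [4, 3, 3, 2]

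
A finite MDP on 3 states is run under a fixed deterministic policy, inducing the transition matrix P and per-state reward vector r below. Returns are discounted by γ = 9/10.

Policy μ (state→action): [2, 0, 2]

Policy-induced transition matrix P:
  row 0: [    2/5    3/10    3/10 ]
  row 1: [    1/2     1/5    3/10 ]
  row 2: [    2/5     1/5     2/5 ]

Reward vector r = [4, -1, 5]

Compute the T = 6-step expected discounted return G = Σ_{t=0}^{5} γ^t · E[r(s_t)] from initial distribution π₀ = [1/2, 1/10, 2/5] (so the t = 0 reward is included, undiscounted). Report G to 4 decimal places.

G = 15.3815

t=0: π = [0.5000, 0.1000, 0.4000], E[r] = 3.9000, γ^t·E[r] = 3.900000, running G = 3.900000
t=1: π = [0.4100, 0.2500, 0.3400], E[r] = 3.0900, γ^t·E[r] = 2.781000, running G = 6.681000
t=2: π = [0.4250, 0.2410, 0.3340], E[r] = 3.1290, γ^t·E[r] = 2.534490, running G = 9.215490
t=3: π = [0.4241, 0.2425, 0.3334], E[r] = 3.1209, γ^t·E[r] = 2.275136, running G = 11.490626
t=4: π = [0.4243, 0.2424, 0.3333], E[r] = 3.1213, γ^t·E[r] = 2.047878, running G = 13.538504
t=5: π = [0.4242, 0.2424, 0.3333], E[r] = 3.1212, γ^t·E[r] = 1.843043, running G = 15.381547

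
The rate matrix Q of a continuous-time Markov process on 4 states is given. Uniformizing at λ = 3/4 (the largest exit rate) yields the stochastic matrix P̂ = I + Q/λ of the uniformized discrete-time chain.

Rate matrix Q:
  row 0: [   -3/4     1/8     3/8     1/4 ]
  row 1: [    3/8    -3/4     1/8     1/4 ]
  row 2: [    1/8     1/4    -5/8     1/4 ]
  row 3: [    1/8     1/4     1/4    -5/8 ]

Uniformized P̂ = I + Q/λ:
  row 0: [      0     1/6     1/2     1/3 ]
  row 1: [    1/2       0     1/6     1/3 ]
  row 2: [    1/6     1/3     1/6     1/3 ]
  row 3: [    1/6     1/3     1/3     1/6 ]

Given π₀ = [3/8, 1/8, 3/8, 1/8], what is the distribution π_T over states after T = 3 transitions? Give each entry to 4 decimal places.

t=0: π = [0.3750, 0.1250, 0.3750, 0.1250]
t=1: π = [0.1458, 0.2292, 0.3125, 0.3125]
t=2: π = [0.2188, 0.2326, 0.2674, 0.2813]
t=3: π = [0.2078, 0.2193, 0.2865, 0.2865]

π = [0.2078, 0.2193, 0.2865, 0.2865]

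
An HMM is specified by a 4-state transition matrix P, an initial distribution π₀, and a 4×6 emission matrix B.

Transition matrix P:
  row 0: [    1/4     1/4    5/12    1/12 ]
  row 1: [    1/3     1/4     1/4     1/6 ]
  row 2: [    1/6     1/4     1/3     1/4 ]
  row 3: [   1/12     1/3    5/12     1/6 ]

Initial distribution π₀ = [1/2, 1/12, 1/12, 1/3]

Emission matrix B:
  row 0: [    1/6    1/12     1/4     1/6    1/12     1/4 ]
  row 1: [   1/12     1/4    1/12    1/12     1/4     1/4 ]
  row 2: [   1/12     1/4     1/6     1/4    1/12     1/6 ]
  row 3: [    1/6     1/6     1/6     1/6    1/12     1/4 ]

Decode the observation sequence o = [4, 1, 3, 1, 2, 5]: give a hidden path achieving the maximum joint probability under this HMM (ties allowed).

t=0: δ = [4.167e-02, 2.083e-02, 6.944e-03, 2.778e-02]  (obs o_0=4)
t=1: δ = [8.681e-04, 2.604e-03, 4.340e-03, 7.716e-04]  ψ = [0, 0, 0, 3]  (obs o_1=1)
t=2: δ = [1.447e-04, 9.042e-05, 3.617e-04, 1.808e-04]  ψ = [1, 2, 2, 2]  (obs o_2=3)
t=3: δ = [5.023e-06, 2.261e-05, 3.014e-05, 1.507e-05]  ψ = [2, 2, 2, 2]  (obs o_3=1)
t=4: δ = [1.884e-06, 6.279e-07, 1.674e-06, 1.256e-06]  ψ = [1, 2, 2, 2]  (obs o_4=2)
t=5: δ = [1.177e-07, 1.177e-07, 1.308e-07, 1.047e-07]  ψ = [0, 0, 0, 2]  (obs o_5=5)
backtrack: best end state = 2; path = [0, 2, 2, 1, 0, 2]

path = [0, 2, 2, 1, 0, 2]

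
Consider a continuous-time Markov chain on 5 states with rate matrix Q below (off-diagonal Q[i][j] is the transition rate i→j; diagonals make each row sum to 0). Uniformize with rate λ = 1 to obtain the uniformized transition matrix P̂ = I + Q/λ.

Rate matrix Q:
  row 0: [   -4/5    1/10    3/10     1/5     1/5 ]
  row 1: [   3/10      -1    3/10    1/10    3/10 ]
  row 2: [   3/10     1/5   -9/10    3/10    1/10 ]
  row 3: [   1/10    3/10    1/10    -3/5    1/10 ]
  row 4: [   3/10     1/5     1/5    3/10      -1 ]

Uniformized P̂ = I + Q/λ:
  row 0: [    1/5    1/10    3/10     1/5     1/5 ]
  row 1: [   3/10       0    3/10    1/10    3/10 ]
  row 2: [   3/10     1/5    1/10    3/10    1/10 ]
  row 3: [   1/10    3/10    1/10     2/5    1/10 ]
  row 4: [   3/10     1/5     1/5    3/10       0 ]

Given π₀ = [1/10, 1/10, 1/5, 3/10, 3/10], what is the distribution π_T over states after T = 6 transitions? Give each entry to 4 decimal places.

t=0: π = [0.1000, 0.1000, 0.2000, 0.3000, 0.3000]
t=1: π = [0.2300, 0.2000, 0.1700, 0.3000, 0.1000]
t=2: π = [0.2170, 0.1670, 0.1960, 0.2670, 0.1530]
t=3: π = [0.2249, 0.1716, 0.1921, 0.2716, 0.1398]
t=4: π = [0.2232, 0.1704, 0.1933, 0.2704, 0.1428]
t=5: π = [0.2236, 0.1706, 0.1930, 0.2706, 0.1421]
t=6: π = [0.2235, 0.1706, 0.1931, 0.2706, 0.1423]

π = [0.2235, 0.1706, 0.1931, 0.2706, 0.1423]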